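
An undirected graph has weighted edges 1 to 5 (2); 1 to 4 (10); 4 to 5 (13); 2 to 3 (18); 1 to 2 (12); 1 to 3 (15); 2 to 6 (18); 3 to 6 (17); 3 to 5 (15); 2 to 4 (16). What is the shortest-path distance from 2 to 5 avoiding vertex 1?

29

Paths from 2 to 5 avoiding 1:
2 -> 4 -> 5: 16 + 13 = 29
2 -> 6 -> 3 -> 5: 18 + 17 + 15 = 50
2 -> 3 -> 5: 18 + 15 = 33
The minimum is 29.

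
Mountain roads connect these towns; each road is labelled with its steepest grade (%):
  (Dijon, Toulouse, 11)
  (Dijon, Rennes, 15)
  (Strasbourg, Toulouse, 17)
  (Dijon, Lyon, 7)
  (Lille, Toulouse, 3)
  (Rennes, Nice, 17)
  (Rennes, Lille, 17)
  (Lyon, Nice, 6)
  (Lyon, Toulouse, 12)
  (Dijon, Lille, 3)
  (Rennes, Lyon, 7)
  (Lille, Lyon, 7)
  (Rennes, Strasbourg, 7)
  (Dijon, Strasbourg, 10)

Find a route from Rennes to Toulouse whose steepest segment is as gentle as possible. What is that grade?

Comparing a few candidate routes:
Rennes -> Strasbourg -> Dijon -> Lyon -> Lille -> Toulouse: max(7, 10, 7, 7, 3) = 10
Rennes -> Lyon -> Lille -> Toulouse: max(7, 7, 3) = 7
Rennes -> Lyon -> Dijon -> Lille -> Toulouse: max(7, 7, 3, 3) = 7
Best route has worst link 7%.

7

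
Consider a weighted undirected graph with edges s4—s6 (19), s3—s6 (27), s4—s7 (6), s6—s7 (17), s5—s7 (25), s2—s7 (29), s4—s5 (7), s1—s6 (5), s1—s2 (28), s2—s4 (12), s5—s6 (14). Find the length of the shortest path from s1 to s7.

Some routes from s1 to s7:
s1-s6-s5-s7: 5 + 14 + 25 = 44
s1-s6-s5-s4-s7: 5 + 14 + 7 + 6 = 32
s1-s2-s4-s7: 28 + 12 + 6 = 46
s1-s6-s7: 5 + 17 = 22
s1-s6-s4-s7: 5 + 19 + 6 = 30
The minimum is 22.

22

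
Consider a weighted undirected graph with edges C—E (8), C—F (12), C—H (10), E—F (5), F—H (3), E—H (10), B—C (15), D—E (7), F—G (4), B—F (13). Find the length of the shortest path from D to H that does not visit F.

17

Routes from D to H avoiding F:
D - E - C - H: 7 + 8 + 10 = 25
D - E - H: 7 + 10 = 17
Shortest: 17.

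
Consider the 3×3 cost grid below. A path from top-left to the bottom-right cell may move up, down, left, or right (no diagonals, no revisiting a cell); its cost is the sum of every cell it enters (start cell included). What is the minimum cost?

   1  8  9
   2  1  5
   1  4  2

Path [0,0] → [1,0] → [1,1] → [2,1] → [2,2]: 1 + 2 + 1 + 4 + 2 = 10.

10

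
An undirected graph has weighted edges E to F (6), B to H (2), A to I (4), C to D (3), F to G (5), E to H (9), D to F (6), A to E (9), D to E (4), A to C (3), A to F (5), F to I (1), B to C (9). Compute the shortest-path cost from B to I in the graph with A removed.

Routes from B to I avoiding A:
B-H-E-D-F-I: 2 + 9 + 4 + 6 + 1 = 22
B-H-E-F-I: 2 + 9 + 6 + 1 = 18
B-C-D-F-I: 9 + 3 + 6 + 1 = 19
B-C-D-E-F-I: 9 + 3 + 4 + 6 + 1 = 23
Shortest: 18.

18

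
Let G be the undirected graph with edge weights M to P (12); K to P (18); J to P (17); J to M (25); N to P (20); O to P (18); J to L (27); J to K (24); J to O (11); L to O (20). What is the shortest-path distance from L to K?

51

Comparing a few candidate routes:
L-O-P-K: 20 + 18 + 18 = 56
L-O-J-K: 20 + 11 + 24 = 55
L-J-O-P-K: 27 + 11 + 18 + 18 = 74
L-J-K: 27 + 24 = 51
L-O-J-P-K: 20 + 11 + 17 + 18 = 66
L-J-P-K: 27 + 17 + 18 = 62
Best route has total 51.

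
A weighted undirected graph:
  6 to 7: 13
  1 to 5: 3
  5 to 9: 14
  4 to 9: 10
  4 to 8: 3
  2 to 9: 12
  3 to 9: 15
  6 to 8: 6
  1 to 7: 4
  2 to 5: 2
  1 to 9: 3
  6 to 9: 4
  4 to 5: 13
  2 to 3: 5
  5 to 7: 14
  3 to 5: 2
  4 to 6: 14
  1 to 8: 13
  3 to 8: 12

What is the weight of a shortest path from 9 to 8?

10

A few of the 9→8 routes:
9 → 4 → 8: 10 + 3 = 13
9 → 1 → 8: 3 + 13 = 16
9 → 6 → 8: 4 + 6 = 10
Best route has total 10.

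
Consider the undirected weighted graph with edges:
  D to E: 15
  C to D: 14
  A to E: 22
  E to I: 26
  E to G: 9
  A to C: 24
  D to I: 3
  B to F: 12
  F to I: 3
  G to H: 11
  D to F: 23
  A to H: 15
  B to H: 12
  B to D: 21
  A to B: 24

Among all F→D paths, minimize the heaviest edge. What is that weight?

Comparing a few candidate routes:
F→I→D: max(3, 3) = 3
F→B→D: max(12, 21) = 21
F→B→H→G→E→D: max(12, 12, 11, 9, 15) = 15
F→B→H→A→E→D: max(12, 12, 15, 22, 15) = 22
The minimum achievable maximum is 3.

3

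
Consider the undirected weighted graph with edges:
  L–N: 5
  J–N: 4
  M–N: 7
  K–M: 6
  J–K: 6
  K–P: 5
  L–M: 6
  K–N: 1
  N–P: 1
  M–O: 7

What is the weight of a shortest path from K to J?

5

Some routes from K to J:
K - M - N - J: 6 + 7 + 4 = 17
K - J: 6
K - N - J: 1 + 4 = 5
K - P - N - J: 5 + 1 + 4 = 10
Best route has total 5.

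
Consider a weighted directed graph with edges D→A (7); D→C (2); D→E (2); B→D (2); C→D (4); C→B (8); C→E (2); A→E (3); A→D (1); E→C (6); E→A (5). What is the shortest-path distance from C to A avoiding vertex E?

Paths from C to A avoiding E:
C-D-A: 4 + 7 = 11
C-B-D-A: 8 + 2 + 7 = 17
Shortest: 11.

11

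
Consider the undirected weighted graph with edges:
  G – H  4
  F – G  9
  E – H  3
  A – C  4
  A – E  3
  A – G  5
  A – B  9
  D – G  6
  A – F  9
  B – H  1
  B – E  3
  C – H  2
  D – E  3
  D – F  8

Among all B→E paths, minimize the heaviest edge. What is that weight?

A few of the B→E routes:
B -> E: max(3) = 3
B -> H -> E: max(1, 3) = 3
B -> H -> C -> A -> E: max(1, 2, 4, 3) = 4
The minimum achievable maximum is 3.

3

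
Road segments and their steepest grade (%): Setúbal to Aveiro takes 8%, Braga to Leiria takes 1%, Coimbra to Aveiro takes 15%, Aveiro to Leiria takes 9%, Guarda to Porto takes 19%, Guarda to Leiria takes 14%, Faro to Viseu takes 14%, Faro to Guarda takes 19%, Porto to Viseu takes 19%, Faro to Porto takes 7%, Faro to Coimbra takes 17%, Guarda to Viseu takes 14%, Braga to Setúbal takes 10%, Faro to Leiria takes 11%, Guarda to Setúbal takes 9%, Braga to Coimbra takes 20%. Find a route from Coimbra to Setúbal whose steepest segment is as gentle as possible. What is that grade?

15

A few of the Coimbra→Setúbal routes:
Coimbra -> Aveiro -> Leiria -> Guarda -> Setúbal: max(15, 9, 14, 9) = 15
Coimbra -> Aveiro -> Leiria -> Faro -> Viseu -> Guarda -> Setúbal: max(15, 9, 11, 14, 14, 9) = 15
Coimbra -> Aveiro -> Setúbal: max(15, 8) = 15
Coimbra -> Aveiro -> Leiria -> Braga -> Setúbal: max(15, 9, 1, 10) = 15
The minimum achievable maximum is 15%.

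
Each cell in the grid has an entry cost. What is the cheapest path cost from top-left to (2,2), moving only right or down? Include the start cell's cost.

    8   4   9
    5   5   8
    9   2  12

31

Cheapest: r0c0 -> r0c1 -> r1c1 -> r2c1 -> r2c2
  8 + 4 + 5 + 2 + 12 = 31
(Top row then right column would cost 41.)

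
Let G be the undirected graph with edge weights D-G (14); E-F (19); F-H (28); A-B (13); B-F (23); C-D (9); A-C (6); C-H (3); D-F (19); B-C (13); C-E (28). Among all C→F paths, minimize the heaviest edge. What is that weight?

Comparing a few candidate routes:
C → A → B → F: max(6, 13, 23) = 23
C → H → F: max(3, 28) = 28
C → D → F: max(9, 19) = 19
C → B → F: max(13, 23) = 23
The minimum achievable maximum is 19.

19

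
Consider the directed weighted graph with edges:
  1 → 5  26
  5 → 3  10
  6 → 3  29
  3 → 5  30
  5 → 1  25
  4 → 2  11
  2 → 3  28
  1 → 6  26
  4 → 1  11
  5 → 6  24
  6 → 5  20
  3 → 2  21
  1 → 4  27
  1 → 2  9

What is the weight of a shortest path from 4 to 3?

39

Checking several routes:
4→1→2→3: 11 + 9 + 28 = 48
4→1→5→3: 11 + 26 + 10 = 47
4→2→3: 11 + 28 = 39
4→1→6→3: 11 + 26 + 29 = 66
4→1→6→5→3: 11 + 26 + 20 + 10 = 67
The minimum is 39.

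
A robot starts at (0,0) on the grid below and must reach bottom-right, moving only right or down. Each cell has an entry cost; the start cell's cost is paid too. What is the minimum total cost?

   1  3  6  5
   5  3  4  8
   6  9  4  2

17

Best path: r0c0→r0c1→r1c1→r1c2→r2c2→r2c3
Cost: 1 + 3 + 3 + 4 + 4 + 2 = 17
For comparison, the top-then-right route costs 25.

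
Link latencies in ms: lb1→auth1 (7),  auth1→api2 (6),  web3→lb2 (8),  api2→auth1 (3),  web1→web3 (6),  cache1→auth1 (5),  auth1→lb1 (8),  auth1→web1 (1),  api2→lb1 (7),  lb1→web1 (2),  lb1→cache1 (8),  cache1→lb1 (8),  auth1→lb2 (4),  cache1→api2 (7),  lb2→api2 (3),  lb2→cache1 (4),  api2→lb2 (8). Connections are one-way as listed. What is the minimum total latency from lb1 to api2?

Checking several routes:
lb1 → auth1 → lb2 → api2: 7 + 4 + 3 = 14
lb1 → auth1 → api2: 7 + 6 = 13
lb1 → cache1 → api2: 8 + 7 = 15
Best route has total 13 ms.

13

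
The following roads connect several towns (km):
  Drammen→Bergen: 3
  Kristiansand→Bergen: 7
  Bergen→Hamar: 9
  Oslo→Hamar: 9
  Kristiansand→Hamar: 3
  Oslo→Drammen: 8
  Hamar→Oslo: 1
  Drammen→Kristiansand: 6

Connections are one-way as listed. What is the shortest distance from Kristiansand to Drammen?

12

Candidate routes:
Kristiansand → Hamar → Oslo → Drammen: 3 + 1 + 8 = 12
Kristiansand → Bergen → Hamar → Oslo → Drammen: 7 + 9 + 1 + 8 = 25
Shortest: 12 km.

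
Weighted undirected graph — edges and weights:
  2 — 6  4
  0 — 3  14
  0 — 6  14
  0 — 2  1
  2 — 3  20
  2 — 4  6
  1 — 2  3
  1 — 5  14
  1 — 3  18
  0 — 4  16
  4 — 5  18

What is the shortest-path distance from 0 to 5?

18

Checking several routes:
0 -> 4 -> 5: 16 + 18 = 34
0 -> 2 -> 1 -> 5: 1 + 3 + 14 = 18
0 -> 4 -> 2 -> 1 -> 5: 16 + 6 + 3 + 14 = 39
0 -> 6 -> 2 -> 1 -> 5: 14 + 4 + 3 + 14 = 35
0 -> 6 -> 2 -> 4 -> 5: 14 + 4 + 6 + 18 = 42
0 -> 2 -> 4 -> 5: 1 + 6 + 18 = 25
Best route has total 18.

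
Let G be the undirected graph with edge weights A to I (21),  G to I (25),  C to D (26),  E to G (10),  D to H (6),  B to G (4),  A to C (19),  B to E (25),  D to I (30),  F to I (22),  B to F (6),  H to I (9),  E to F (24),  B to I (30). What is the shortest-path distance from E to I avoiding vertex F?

Candidate routes:
E - B - G - I: 25 + 4 + 25 = 54
E - B - I: 25 + 30 = 55
E - G - I: 10 + 25 = 35
E - G - B - I: 10 + 4 + 30 = 44
Shortest: 35.

35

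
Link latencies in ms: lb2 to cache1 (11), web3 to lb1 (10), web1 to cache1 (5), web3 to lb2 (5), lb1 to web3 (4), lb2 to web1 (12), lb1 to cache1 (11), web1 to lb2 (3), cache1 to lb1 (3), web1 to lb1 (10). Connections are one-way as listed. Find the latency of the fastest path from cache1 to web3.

Candidate routes:
cache1 -> lb1 -> web3: 3 + 4 = 7
Shortest: 7 ms.

7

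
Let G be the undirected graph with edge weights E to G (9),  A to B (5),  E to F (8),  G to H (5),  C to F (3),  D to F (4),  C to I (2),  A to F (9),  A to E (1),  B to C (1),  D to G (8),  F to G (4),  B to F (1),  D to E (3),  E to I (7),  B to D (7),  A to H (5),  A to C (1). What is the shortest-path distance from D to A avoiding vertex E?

7

Comparing a few candidate routes:
D-F-C-A: 4 + 3 + 1 = 8
D-B-A: 7 + 5 = 12
D-F-B-A: 4 + 1 + 5 = 10
D-F-B-C-A: 4 + 1 + 1 + 1 = 7
D-B-C-A: 7 + 1 + 1 = 9
The minimum is 7.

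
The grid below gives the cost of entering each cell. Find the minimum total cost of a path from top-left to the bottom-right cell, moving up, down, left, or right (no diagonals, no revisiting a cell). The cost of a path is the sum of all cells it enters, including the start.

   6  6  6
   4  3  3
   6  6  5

21

One optimal route is [0,0] → [1,0] → [1,1] → [1,2] → [2,2].
Its cost is 6 + 4 + 3 + 3 + 5 = 21.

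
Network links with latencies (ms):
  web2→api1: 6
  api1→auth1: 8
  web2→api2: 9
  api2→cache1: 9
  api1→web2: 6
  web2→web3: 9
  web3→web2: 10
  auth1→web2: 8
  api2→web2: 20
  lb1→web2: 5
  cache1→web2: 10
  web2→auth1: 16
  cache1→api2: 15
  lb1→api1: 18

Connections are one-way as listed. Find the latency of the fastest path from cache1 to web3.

Candidate routes:
cache1 -> web2 -> web3: 10 + 9 = 19
cache1 -> api2 -> web2 -> web3: 15 + 20 + 9 = 44
The minimum is 19 ms.

19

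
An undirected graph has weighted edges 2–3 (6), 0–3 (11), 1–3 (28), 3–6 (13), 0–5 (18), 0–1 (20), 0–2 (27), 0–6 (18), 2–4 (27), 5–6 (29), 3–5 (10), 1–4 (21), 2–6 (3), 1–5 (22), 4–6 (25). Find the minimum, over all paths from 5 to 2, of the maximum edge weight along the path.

Checking several routes:
5 -> 3 -> 2: max(10, 6) = 10
5 -> 0 -> 3 -> 2: max(18, 11, 6) = 18
5 -> 0 -> 6 -> 2: max(18, 18, 3) = 18
5 -> 3 -> 0 -> 6 -> 2: max(10, 11, 18, 3) = 18
5 -> 0 -> 3 -> 6 -> 2: max(18, 11, 13, 3) = 18
5 -> 3 -> 6 -> 2: max(10, 13, 3) = 13
Best route has worst link 10.

10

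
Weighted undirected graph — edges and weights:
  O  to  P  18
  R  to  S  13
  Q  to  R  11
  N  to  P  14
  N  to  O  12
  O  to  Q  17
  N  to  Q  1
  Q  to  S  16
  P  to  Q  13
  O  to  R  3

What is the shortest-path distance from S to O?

16

Checking several routes:
S-R-O: 13 + 3 = 16
S-Q-N-O: 16 + 1 + 12 = 29
S-Q-O: 16 + 17 = 33
S-Q-R-O: 16 + 11 + 3 = 30
The minimum is 16.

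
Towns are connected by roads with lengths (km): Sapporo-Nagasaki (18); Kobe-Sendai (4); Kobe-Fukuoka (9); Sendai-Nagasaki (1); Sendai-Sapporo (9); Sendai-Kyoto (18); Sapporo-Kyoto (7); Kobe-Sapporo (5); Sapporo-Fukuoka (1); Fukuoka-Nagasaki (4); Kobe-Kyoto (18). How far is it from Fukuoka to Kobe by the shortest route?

Some routes from Fukuoka to Kobe:
Fukuoka→Nagasaki→Sendai→Kobe: 4 + 1 + 4 = 9
Fukuoka→Sapporo→Kobe: 1 + 5 = 6
Fukuoka→Kobe: 9
Shortest: 6 km.

6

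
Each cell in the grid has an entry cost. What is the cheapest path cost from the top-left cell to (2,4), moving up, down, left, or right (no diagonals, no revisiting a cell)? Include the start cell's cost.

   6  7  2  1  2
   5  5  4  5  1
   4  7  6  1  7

Best path: (0,0) -> (0,1) -> (0,2) -> (0,3) -> (0,4) -> (1,4) -> (2,4)
Cost: 6 + 7 + 2 + 1 + 2 + 1 + 7 = 26

26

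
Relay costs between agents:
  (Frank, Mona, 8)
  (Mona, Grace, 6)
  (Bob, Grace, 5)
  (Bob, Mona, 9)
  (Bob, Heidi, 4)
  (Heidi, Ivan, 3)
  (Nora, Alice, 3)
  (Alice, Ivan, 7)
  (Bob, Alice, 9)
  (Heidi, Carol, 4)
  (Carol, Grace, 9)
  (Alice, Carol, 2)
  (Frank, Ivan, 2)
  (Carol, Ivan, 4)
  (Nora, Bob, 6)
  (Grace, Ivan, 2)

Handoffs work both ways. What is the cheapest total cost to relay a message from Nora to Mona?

Some routes from Nora to Mona:
Nora-Bob-Grace-Mona: 6 + 5 + 6 = 17
Nora-Alice-Carol-Ivan-Grace-Mona: 3 + 2 + 4 + 2 + 6 = 17
Nora-Alice-Ivan-Grace-Mona: 3 + 7 + 2 + 6 = 18
Nora-Bob-Mona: 6 + 9 = 15
The minimum is 15.

15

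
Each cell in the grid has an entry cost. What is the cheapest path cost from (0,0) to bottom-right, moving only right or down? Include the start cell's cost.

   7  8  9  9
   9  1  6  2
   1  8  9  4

28

Take r0c0 -> r0c1 -> r1c1 -> r1c2 -> r1c3 -> r2c3 for a total of 7 + 8 + 1 + 6 + 2 + 4 = 28.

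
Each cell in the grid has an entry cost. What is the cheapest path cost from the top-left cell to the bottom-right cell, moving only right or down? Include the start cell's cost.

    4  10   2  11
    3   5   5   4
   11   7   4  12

One optimal route is r0c0 -> r1c0 -> r1c1 -> r1c2 -> r1c3 -> r2c3.
Its cost is 4 + 3 + 5 + 5 + 4 + 12 = 33.
For comparison, the top-then-right route costs 43.

33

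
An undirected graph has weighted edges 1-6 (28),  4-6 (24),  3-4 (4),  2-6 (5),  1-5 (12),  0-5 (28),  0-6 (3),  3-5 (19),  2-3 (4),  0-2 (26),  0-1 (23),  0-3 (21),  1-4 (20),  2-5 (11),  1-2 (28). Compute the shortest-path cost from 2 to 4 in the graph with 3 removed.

Checking several routes:
2-1-4: 28 + 20 = 48
2-5-1-4: 11 + 12 + 20 = 43
2-6-4: 5 + 24 = 29
2-6-0-1-4: 5 + 3 + 23 + 20 = 51
The minimum is 29.

29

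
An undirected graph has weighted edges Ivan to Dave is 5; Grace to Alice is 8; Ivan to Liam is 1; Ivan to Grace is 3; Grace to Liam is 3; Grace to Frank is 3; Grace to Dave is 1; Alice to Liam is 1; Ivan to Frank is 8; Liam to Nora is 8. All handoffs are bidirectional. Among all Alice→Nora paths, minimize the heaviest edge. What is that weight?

8

Routes from Alice to Nora:
Alice → Grace → Ivan → Liam → Nora: max(8, 3, 1, 8) = 8
Alice → Grace → Frank → Ivan → Liam → Nora: max(8, 3, 8, 1, 8) = 8
Alice → Liam → Nora: max(1, 8) = 8
Alice → Grace → Liam → Nora: max(8, 3, 8) = 8
Alice → Grace → Dave → Ivan → Liam → Nora: max(8, 1, 5, 1, 8) = 8
Best route has worst link 8.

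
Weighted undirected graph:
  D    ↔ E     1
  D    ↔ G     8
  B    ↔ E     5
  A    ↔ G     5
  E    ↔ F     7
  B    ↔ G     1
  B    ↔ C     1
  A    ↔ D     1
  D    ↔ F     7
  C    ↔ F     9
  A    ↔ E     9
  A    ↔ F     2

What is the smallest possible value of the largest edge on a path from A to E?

1

Some routes from A to E:
A → G → B → E: max(5, 1, 5) = 5
A → D → F → E: max(1, 7, 7) = 7
A → F → D → E: max(2, 7, 1) = 7
A → F → E: max(2, 7) = 7
A → D → E: max(1, 1) = 1
The minimum achievable maximum is 1.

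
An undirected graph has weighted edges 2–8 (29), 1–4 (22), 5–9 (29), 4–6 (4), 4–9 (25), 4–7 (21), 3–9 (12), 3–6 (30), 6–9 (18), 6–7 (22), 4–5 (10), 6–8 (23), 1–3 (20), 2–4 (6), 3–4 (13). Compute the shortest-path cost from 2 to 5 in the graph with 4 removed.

Paths from 2 to 5 avoiding 4:
2 - 8 - 6 - 3 - 9 - 5: 29 + 23 + 30 + 12 + 29 = 123
2 - 8 - 6 - 9 - 5: 29 + 23 + 18 + 29 = 99
Best route has total 99.

99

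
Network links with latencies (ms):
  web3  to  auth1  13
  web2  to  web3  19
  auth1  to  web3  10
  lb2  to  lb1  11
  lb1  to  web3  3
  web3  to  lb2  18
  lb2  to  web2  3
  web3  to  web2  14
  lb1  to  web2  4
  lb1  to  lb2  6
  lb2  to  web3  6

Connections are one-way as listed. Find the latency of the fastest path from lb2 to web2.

Routes from lb2 to web2:
lb2 - web3 - web2: 6 + 14 = 20
lb2 - web2: 3
lb2 - lb1 - web3 - web2: 11 + 3 + 14 = 28
lb2 - lb1 - web2: 11 + 4 = 15
The minimum is 3 ms.

3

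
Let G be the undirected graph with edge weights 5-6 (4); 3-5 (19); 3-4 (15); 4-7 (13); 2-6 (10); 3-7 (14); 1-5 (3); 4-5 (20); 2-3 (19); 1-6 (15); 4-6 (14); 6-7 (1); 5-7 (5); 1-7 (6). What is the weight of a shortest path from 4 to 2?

Some routes from 4 to 2:
4→3→2: 15 + 19 = 34
4→5→6→2: 20 + 4 + 10 = 34
4→6→2: 14 + 10 = 24
4→5→7→6→2: 20 + 5 + 1 + 10 = 36
4→7→5→6→2: 13 + 5 + 4 + 10 = 32
4→7→6→2: 13 + 1 + 10 = 24
Shortest: 24.

24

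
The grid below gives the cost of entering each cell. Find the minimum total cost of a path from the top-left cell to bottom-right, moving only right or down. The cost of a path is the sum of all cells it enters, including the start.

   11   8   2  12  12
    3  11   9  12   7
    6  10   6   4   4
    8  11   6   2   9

51

Cheapest: (0,0) → (0,1) → (0,2) → (1,2) → (2,2) → (2,3) → (3,3) → (3,4)
  11 + 8 + 2 + 9 + 6 + 4 + 2 + 9 = 51
(Top row then right column would cost 65.)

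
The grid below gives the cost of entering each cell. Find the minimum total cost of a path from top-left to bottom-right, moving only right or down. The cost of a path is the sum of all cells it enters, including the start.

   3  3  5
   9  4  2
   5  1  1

12

Best path: [0,0] [0,1] [1,1] [2,1] [2,2]
Cost: 3 + 3 + 4 + 1 + 1 = 12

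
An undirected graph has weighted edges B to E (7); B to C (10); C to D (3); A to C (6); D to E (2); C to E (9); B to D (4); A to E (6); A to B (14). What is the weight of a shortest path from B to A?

12

A few of the B→A routes:
B -> E -> A: 7 + 6 = 13
B -> A: 14
B -> D -> E -> A: 4 + 2 + 6 = 12
B -> C -> A: 10 + 6 = 16
B -> E -> D -> C -> A: 7 + 2 + 3 + 6 = 18
B -> D -> C -> A: 4 + 3 + 6 = 13
The minimum is 12.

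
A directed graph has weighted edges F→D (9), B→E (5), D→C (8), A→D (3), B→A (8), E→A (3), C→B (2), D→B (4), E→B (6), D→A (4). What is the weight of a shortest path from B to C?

Routes from B to C:
B→A→D→C: 8 + 3 + 8 = 19
B→E→A→D→C: 5 + 3 + 3 + 8 = 19
Best route has total 19.

19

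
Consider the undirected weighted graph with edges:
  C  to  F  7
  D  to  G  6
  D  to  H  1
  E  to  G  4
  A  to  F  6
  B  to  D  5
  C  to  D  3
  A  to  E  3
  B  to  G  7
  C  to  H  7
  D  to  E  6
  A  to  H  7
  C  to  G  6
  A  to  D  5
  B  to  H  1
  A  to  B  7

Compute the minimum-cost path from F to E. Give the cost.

Comparing a few candidate routes:
F-C-D-A-E: 7 + 3 + 5 + 3 = 18
F-C-G-E: 7 + 6 + 4 = 17
F-A-D-E: 6 + 5 + 6 = 17
F-C-D-E: 7 + 3 + 6 = 16
F-A-E: 6 + 3 = 9
Shortest: 9.

9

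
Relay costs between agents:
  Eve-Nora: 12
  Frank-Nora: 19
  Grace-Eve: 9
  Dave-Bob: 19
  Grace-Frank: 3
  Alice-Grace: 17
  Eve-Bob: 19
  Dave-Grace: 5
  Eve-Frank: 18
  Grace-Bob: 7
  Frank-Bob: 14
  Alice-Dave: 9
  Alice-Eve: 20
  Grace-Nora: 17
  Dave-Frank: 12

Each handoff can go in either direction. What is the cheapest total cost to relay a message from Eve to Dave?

14

Checking several routes:
Eve → Grace → Frank → Dave: 9 + 3 + 12 = 24
Eve → Grace → Dave: 9 + 5 = 14
Eve → Frank → Grace → Dave: 18 + 3 + 5 = 26
Best route has total 14.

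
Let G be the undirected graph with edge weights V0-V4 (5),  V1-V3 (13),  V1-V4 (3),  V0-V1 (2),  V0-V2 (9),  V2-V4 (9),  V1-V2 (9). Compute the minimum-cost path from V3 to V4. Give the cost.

A few of the V3→V4 routes:
V3 -> V1 -> V0 -> V4: 13 + 2 + 5 = 20
V3 -> V1 -> V2 -> V4: 13 + 9 + 9 = 31
V3 -> V1 -> V4: 13 + 3 = 16
Shortest: 16.

16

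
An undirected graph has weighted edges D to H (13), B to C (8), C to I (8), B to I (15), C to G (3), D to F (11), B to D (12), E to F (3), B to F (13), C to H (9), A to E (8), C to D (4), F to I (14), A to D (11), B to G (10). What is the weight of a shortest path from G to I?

Checking several routes:
G→C→B→I: 3 + 8 + 15 = 26
G→B→I: 10 + 15 = 25
G→C→I: 3 + 8 = 11
G→C→D→F→I: 3 + 4 + 11 + 14 = 32
G→B→C→I: 10 + 8 + 8 = 26
The minimum is 11.

11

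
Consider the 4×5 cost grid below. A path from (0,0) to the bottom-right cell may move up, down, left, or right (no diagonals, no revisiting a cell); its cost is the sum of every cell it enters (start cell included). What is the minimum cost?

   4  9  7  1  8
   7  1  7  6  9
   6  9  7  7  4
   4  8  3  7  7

Path [0,0] -> [1,0] -> [1,1] -> [1,2] -> [1,3] -> [2,3] -> [2,4] -> [3,4]: 4 + 7 + 1 + 7 + 6 + 7 + 4 + 7 = 43.

43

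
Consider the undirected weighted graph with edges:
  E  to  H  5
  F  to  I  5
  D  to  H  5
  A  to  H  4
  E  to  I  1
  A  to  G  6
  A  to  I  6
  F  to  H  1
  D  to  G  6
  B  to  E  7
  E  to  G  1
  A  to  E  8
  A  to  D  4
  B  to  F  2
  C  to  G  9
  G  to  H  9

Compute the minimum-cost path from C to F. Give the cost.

16

Comparing a few candidate routes:
C -> G -> E -> I -> F: 9 + 1 + 1 + 5 = 16
C -> G -> E -> B -> F: 9 + 1 + 7 + 2 = 19
C -> G -> E -> H -> F: 9 + 1 + 5 + 1 = 16
The minimum is 16.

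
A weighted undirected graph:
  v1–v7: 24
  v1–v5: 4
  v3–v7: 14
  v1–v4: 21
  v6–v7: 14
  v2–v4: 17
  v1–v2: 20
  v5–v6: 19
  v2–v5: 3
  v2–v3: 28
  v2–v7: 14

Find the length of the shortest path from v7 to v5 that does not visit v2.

28

Paths from v7 to v5 avoiding v2:
v7-v1-v5: 24 + 4 = 28
v7-v6-v5: 14 + 19 = 33
The minimum is 28.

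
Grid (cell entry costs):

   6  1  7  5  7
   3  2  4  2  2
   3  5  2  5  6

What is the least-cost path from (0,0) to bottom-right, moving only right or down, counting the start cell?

23

Take (0,0) -> (0,1) -> (1,1) -> (1,2) -> (1,3) -> (1,4) -> (2,4) for a total of 6 + 1 + 2 + 4 + 2 + 2 + 6 = 23.
For comparison, the top-then-right route costs 34.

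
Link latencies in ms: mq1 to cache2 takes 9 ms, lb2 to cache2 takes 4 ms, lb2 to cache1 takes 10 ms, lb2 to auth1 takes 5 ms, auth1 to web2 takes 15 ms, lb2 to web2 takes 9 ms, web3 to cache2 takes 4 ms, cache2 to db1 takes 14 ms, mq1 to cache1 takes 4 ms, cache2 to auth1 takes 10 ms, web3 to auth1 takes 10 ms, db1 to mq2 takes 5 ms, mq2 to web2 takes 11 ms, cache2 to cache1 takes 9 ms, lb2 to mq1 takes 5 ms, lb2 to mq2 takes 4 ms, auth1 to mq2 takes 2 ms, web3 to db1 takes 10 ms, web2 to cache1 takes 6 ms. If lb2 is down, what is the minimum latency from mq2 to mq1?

Some routes from mq2 to mq1 avoiding lb2:
mq2-auth1-cache2-cache1-mq1: 2 + 10 + 9 + 4 = 25
mq2-auth1-cache2-mq1: 2 + 10 + 9 = 21
mq2-web2-cache1-mq1: 11 + 6 + 4 = 21
mq2-auth1-web3-cache2-mq1: 2 + 10 + 4 + 9 = 25
Shortest: 21 ms.

21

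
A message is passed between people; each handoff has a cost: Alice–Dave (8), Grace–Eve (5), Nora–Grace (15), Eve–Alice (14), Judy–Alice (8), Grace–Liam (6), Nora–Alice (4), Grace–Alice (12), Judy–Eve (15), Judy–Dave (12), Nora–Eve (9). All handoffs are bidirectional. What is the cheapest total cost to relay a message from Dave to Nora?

12

Comparing a few candidate routes:
Dave → Judy → Alice → Nora: 12 + 8 + 4 = 24
Dave → Alice → Grace → Eve → Nora: 8 + 12 + 5 + 9 = 34
Dave → Alice → Eve → Nora: 8 + 14 + 9 = 31
Dave → Alice → Grace → Nora: 8 + 12 + 15 = 35
Dave → Alice → Nora: 8 + 4 = 12
Best route has total 12.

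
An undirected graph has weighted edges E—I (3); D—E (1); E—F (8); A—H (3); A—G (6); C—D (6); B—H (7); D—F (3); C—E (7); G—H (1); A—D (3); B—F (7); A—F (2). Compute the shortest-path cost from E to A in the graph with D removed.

Routes from E to A avoiding D:
E-F-B-H-G-A: 8 + 7 + 7 + 1 + 6 = 29
E-F-B-H-A: 8 + 7 + 7 + 3 = 25
E-F-A: 8 + 2 = 10
Shortest: 10.

10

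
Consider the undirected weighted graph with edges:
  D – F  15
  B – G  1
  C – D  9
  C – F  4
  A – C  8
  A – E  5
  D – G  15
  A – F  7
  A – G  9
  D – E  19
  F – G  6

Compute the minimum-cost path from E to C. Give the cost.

Comparing a few candidate routes:
E→D→C: 19 + 9 = 28
E→A→F→C: 5 + 7 + 4 = 16
E→A→F→D→C: 5 + 7 + 15 + 9 = 36
E→D→F→C: 19 + 15 + 4 = 38
E→A→G→F→C: 5 + 9 + 6 + 4 = 24
E→A→C: 5 + 8 = 13
Best route has total 13.

13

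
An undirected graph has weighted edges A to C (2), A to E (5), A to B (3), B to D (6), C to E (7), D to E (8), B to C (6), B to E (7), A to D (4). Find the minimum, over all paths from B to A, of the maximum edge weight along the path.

Some routes from B to A:
B -> C -> A: max(6, 2) = 6
B -> C -> E -> A: max(6, 7, 5) = 7
B -> D -> A: max(6, 4) = 6
B -> A: max(3) = 3
Smallest bottleneck: 3.

3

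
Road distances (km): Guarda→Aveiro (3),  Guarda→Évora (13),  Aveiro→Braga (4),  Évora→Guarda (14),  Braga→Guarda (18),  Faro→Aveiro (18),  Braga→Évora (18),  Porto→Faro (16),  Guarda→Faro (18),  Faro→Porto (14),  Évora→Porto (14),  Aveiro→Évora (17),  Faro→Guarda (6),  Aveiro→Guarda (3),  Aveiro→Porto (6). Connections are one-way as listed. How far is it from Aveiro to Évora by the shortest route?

Routes from Aveiro to Évora:
Aveiro -> Évora: 17
Aveiro -> Braga -> Guarda -> Évora: 4 + 18 + 13 = 35
Aveiro -> Braga -> Évora: 4 + 18 = 22
Aveiro -> Guarda -> Évora: 3 + 13 = 16
Aveiro -> Porto -> Faro -> Guarda -> Évora: 6 + 16 + 6 + 13 = 41
Shortest: 16 km.

16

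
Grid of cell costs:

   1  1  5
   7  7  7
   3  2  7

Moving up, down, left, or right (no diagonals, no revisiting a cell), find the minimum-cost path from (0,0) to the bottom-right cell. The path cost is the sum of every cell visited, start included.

Cheapest: (0,0) (0,1) (1,1) (2,1) (2,2)
  1 + 1 + 7 + 2 + 7 = 18

18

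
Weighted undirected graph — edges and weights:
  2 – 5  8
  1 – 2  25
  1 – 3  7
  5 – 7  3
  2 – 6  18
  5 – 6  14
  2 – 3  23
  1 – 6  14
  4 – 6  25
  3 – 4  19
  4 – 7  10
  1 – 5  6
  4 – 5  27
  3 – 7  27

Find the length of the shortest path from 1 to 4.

19

Comparing a few candidate routes:
1 -> 6 -> 5 -> 7 -> 4: 14 + 14 + 3 + 10 = 41
1 -> 5 -> 4: 6 + 27 = 33
1 -> 3 -> 7 -> 4: 7 + 27 + 10 = 44
1 -> 5 -> 7 -> 4: 6 + 3 + 10 = 19
1 -> 3 -> 4: 7 + 19 = 26
1 -> 6 -> 4: 14 + 25 = 39
Shortest: 19.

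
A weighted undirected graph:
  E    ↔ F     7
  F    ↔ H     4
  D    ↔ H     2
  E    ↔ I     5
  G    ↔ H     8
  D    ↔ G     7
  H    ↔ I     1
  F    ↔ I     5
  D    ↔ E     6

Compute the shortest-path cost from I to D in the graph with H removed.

11

Routes from I to D avoiding H:
I → F → E → D: 5 + 7 + 6 = 18
I → E → D: 5 + 6 = 11
Shortest: 11.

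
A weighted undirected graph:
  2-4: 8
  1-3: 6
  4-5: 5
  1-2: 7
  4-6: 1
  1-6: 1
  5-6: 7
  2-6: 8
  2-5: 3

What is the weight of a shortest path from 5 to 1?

A few of the 5→1 routes:
5-2-6-1: 3 + 8 + 1 = 12
5-2-1: 3 + 7 = 10
5-6-1: 7 + 1 = 8
5-4-6-1: 5 + 1 + 1 = 7
Shortest: 7.

7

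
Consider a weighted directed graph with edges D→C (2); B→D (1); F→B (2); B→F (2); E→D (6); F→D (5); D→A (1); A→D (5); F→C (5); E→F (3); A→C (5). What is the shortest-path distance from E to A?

Routes from E to A:
E - D - A: 6 + 1 = 7
E - F - D - A: 3 + 5 + 1 = 9
E - F - B - D - A: 3 + 2 + 1 + 1 = 7
Best route has total 7.

7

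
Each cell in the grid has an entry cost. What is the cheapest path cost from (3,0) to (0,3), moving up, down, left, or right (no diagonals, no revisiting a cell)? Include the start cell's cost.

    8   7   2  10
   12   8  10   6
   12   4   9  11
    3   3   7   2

Best path: (3,0) -> (3,1) -> (2,1) -> (1,1) -> (0,1) -> (0,2) -> (0,3)
Cost: 3 + 3 + 4 + 8 + 7 + 2 + 10 = 37

37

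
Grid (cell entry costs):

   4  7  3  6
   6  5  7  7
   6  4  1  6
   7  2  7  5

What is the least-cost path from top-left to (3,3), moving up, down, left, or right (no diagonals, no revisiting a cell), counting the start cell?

One optimal route is r0c0→r1c0→r1c1→r2c1→r2c2→r2c3→r3c3.
Its cost is 4 + 6 + 5 + 4 + 1 + 6 + 5 = 31.

31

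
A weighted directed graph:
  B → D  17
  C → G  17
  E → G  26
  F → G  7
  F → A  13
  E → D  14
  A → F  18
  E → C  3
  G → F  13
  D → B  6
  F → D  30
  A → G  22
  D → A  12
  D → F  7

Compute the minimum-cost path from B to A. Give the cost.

Paths from B to A:
B - D - F - A: 17 + 7 + 13 = 37
B - D - A: 17 + 12 = 29
Shortest: 29.

29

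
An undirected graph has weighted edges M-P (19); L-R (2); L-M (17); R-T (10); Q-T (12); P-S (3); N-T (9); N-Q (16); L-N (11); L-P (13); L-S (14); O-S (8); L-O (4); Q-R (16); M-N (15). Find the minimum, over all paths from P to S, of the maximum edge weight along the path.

3

A few of the P→S routes:
P → L → S: max(13, 14) = 14
P → M → N → Q → T → R → L → O → S: max(19, 15, 16, 12, 10, 2, 4, 8) = 19
P → S: max(3) = 3
P → L → O → S: max(13, 4, 8) = 13
P → M → N → Q → T → R → L → S: max(19, 15, 16, 12, 10, 2, 14) = 19
Smallest bottleneck: 3.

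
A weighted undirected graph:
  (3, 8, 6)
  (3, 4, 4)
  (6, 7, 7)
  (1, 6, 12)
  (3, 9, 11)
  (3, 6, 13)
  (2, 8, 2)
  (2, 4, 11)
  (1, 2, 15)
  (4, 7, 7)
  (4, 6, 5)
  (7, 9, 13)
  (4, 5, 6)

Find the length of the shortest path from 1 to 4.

Comparing a few candidate routes:
1 - 6 - 4: 12 + 5 = 17
1 - 2 - 4: 15 + 11 = 26
1 - 6 - 7 - 4: 12 + 7 + 7 = 26
1 - 2 - 8 - 3 - 4: 15 + 2 + 6 + 4 = 27
Best route has total 17.

17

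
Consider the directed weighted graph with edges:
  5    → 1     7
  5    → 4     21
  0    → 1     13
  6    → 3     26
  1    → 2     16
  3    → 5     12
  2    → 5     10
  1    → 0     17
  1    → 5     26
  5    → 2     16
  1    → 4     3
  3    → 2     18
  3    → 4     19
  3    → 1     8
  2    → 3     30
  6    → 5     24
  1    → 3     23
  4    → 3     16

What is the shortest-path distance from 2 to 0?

Routes from 2 to 0:
2→3→1→0: 30 + 8 + 17 = 55
2→5→4→3→1→0: 10 + 21 + 16 + 8 + 17 = 72
2→3→5→1→0: 30 + 12 + 7 + 17 = 66
2→5→1→0: 10 + 7 + 17 = 34
Shortest: 34.

34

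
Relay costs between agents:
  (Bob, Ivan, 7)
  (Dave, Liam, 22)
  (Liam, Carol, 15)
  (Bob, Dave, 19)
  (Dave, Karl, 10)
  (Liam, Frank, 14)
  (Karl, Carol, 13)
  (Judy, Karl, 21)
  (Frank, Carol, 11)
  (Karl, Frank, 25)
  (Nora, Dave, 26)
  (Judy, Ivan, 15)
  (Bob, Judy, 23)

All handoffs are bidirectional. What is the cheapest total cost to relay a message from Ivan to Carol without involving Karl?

63

Comparing a few candidate routes:
Ivan - Bob - Dave - Liam - Frank - Carol: 7 + 19 + 22 + 14 + 11 = 73
Ivan - Bob - Dave - Liam - Carol: 7 + 19 + 22 + 15 = 63
Ivan - Judy - Bob - Dave - Liam - Carol: 15 + 23 + 19 + 22 + 15 = 94
The minimum is 63.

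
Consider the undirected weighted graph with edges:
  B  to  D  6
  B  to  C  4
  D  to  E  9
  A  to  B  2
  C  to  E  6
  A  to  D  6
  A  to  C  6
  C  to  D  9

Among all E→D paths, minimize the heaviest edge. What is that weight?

A few of the E→D routes:
E - C - A - D: max(6, 6, 6) = 6
E - C - B - A - D: max(6, 4, 2, 6) = 6
E - C - A - B - D: max(6, 6, 2, 6) = 6
E - C - B - D: max(6, 4, 6) = 6
The minimum achievable maximum is 6.

6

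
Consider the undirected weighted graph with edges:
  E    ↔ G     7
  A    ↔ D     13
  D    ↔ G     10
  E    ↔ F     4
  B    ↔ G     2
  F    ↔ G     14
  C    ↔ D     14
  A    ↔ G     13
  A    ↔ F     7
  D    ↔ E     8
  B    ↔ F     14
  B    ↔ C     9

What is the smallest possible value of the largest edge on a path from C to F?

A few of the C→F routes:
C → B → G → E → F: max(9, 2, 7, 4) = 9
C → B → G → D → E → F: max(9, 2, 10, 8, 4) = 10
C → B → G → E → D → A → F: max(9, 2, 7, 8, 13, 7) = 13
Smallest bottleneck: 9.

9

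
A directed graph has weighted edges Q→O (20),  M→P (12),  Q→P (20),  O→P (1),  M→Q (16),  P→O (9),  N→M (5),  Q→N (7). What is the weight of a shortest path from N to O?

Routes from N to O:
N -> M -> Q -> P -> O: 5 + 16 + 20 + 9 = 50
N -> M -> P -> O: 5 + 12 + 9 = 26
N -> M -> Q -> O: 5 + 16 + 20 = 41
Best route has total 26.

26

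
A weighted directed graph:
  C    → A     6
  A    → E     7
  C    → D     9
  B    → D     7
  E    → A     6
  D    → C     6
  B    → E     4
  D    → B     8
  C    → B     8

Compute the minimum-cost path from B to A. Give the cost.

10

Candidate routes:
B→E→A: 4 + 6 = 10
B→D→C→A: 7 + 6 + 6 = 19
Shortest: 10.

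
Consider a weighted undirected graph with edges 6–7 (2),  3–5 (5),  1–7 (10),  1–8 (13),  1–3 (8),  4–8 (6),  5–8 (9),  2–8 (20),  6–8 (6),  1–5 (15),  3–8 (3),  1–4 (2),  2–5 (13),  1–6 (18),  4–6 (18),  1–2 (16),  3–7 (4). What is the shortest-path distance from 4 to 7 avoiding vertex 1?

A few of the 4→7 routes:
4 - 6 - 7: 18 + 2 = 20
4 - 8 - 6 - 7: 6 + 6 + 2 = 14
4 - 8 - 3 - 7: 6 + 3 + 4 = 13
4 - 8 - 5 - 3 - 7: 6 + 9 + 5 + 4 = 24
4 - 6 - 8 - 3 - 7: 18 + 6 + 3 + 4 = 31
The minimum is 13.

13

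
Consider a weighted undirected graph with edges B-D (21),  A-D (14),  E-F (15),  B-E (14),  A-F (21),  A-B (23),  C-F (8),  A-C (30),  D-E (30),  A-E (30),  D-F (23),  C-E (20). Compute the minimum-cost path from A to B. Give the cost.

Some routes from A to B:
A-E-B: 30 + 14 = 44
A-B: 23
A-D-B: 14 + 21 = 35
Shortest: 23.

23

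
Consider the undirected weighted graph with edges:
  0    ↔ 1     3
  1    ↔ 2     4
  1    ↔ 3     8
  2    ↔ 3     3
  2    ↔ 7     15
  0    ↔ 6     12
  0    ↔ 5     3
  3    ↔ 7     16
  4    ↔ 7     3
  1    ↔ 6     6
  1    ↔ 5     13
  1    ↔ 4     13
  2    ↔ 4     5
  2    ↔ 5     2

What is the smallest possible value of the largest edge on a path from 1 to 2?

3

Some routes from 1 to 2:
1 - 3 - 2: max(8, 3) = 8
1 - 2: max(4) = 4
1 - 4 - 2: max(13, 5) = 13
1 - 5 - 2: max(13, 2) = 13
1 - 0 - 5 - 2: max(3, 3, 2) = 3
1 - 6 - 0 - 5 - 2: max(6, 12, 3, 2) = 12
Best route has worst link 3.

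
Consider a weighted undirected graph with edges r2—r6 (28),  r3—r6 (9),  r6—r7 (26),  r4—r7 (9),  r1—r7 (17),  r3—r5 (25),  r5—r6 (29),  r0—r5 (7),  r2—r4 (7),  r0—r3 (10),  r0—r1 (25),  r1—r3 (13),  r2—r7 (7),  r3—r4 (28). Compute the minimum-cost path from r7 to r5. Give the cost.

47

Checking several routes:
r7-r1-r0-r5: 17 + 25 + 7 = 49
r7-r4-r3-r0-r5: 9 + 28 + 10 + 7 = 54
r7-r1-r3-r0-r5: 17 + 13 + 10 + 7 = 47
r7-r6-r3-r0-r5: 26 + 9 + 10 + 7 = 52
The minimum is 47.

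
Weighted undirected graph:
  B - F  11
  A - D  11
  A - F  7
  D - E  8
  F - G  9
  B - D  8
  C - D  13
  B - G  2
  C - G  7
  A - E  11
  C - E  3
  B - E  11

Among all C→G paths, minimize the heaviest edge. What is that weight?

Checking several routes:
C→E→D→A→F→B→G: max(3, 8, 11, 7, 11, 2) = 11
C→E→D→B→G: max(3, 8, 8, 2) = 8
C→G: max(7) = 7
The minimum achievable maximum is 7.

7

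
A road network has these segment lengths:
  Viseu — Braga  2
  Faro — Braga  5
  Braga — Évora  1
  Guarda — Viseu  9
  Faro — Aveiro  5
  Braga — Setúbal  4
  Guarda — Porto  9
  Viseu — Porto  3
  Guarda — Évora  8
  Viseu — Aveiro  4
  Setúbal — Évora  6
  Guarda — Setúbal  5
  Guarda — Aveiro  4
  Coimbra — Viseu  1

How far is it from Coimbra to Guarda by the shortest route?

Checking several routes:
Coimbra→Viseu→Braga→Évora→Guarda: 1 + 2 + 1 + 8 = 12
Coimbra→Viseu→Braga→Setúbal→Guarda: 1 + 2 + 4 + 5 = 12
Coimbra→Viseu→Guarda: 1 + 9 = 10
Coimbra→Viseu→Porto→Guarda: 1 + 3 + 9 = 13
Coimbra→Viseu→Braga→Évora→Setúbal→Guarda: 1 + 2 + 1 + 6 + 5 = 15
Coimbra→Viseu→Aveiro→Guarda: 1 + 4 + 4 = 9
The minimum is 9.

9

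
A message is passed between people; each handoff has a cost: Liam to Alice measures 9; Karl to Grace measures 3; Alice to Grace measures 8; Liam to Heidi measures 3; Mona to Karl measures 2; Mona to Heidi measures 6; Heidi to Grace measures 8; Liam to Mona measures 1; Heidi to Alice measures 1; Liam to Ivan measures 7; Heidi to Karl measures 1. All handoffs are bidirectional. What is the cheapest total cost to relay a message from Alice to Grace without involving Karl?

Candidate routes:
Alice → Liam → Heidi → Grace: 9 + 3 + 8 = 20
Alice → Heidi → Grace: 1 + 8 = 9
Alice → Grace: 8
Alice → Liam → Mona → Heidi → Grace: 9 + 1 + 6 + 8 = 24
The minimum is 8.

8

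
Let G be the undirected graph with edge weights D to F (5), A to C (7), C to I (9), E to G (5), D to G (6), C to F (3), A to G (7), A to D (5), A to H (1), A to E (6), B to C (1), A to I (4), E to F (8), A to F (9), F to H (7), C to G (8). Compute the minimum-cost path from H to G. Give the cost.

8

Checking several routes:
H → A → G: 1 + 7 = 8
H → A → E → G: 1 + 6 + 5 = 12
H → A → D → G: 1 + 5 + 6 = 12
Best route has total 8.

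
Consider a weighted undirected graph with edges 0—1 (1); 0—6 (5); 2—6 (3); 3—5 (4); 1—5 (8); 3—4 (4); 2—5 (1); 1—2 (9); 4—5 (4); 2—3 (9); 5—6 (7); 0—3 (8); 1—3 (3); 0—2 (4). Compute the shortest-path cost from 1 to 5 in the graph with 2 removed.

7

Checking several routes:
1 - 5: 8
1 - 3 - 5: 3 + 4 = 7
1 - 3 - 4 - 5: 3 + 4 + 4 = 11
Best route has total 7.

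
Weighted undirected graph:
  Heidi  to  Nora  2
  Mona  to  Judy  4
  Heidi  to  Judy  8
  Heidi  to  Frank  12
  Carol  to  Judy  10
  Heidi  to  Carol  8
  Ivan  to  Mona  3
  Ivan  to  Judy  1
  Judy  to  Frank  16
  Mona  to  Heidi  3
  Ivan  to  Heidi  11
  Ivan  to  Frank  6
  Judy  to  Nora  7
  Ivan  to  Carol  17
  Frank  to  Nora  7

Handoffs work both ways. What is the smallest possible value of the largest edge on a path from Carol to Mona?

Checking several routes:
Carol - Heidi - Nora - Frank - Ivan - Judy - Mona: max(8, 2, 7, 6, 1, 4) = 8
Carol - Heidi - Nora - Judy - Mona: max(8, 2, 7, 4) = 8
Carol - Heidi - Nora - Judy - Ivan - Mona: max(8, 2, 7, 1, 3) = 8
Carol - Heidi - Nora - Frank - Ivan - Mona: max(8, 2, 7, 6, 3) = 8
Best route has worst link 8.

8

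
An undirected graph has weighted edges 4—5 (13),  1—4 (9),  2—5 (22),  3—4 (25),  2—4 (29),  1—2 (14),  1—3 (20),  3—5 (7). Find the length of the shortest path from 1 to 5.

22

Checking several routes:
1-3-5: 20 + 7 = 27
1-4-5: 9 + 13 = 22
1-2-5: 14 + 22 = 36
Shortest: 22.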